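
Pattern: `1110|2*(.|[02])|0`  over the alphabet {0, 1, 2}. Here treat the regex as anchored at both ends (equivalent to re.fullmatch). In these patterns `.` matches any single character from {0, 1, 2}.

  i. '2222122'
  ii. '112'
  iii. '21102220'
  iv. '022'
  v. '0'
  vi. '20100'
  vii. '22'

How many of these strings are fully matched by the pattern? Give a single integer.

2

i → no match
ii → no match
iii → no match
iv → no match
v → match
vi → no match
vii → match
Total matched: 2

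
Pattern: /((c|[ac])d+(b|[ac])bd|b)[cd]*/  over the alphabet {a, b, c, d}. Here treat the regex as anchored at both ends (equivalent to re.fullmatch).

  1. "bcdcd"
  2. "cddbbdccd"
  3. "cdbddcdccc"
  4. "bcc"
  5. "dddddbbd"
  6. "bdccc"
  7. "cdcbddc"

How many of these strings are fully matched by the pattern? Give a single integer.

5

1 → match
2 → match
3 → no match
4 → match
5 → no match
6 → match
7 → match
Total matched: 5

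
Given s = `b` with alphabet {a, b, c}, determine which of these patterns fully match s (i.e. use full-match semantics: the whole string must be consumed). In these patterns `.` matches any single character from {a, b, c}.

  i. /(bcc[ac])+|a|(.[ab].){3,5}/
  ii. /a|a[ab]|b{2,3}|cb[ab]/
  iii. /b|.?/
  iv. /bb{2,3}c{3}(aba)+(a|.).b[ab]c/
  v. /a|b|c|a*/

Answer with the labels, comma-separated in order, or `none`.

i → no match
ii → no match
iii → match
iv → no match — must start with `bb`
v → match

iii, v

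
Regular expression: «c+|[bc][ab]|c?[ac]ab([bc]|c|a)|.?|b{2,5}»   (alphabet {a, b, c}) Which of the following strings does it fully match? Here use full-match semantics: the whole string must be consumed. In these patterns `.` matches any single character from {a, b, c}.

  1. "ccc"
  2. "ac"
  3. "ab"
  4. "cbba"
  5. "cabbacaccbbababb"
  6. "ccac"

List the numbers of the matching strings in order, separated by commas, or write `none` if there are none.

1

1 → match
2 → no match
3 → no match
4 → no match
5 → no match
6 → no match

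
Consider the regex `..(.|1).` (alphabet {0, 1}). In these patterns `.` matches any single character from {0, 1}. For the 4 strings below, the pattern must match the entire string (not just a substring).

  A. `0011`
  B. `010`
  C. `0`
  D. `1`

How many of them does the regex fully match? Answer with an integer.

A → match
B → no match
C → no match
D → no match
Total matched: 1

1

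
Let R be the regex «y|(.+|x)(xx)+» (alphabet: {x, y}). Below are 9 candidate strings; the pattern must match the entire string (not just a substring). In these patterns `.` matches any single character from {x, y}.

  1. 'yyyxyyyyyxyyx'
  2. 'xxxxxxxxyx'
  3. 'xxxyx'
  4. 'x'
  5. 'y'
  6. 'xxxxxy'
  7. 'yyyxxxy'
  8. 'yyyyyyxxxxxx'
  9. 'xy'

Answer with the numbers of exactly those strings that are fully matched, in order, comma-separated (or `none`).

1 → no match
2 → no match
3 → no match
4 → no match
5 → match
6 → no match
7 → no match
8 → match
9 → no match

5, 8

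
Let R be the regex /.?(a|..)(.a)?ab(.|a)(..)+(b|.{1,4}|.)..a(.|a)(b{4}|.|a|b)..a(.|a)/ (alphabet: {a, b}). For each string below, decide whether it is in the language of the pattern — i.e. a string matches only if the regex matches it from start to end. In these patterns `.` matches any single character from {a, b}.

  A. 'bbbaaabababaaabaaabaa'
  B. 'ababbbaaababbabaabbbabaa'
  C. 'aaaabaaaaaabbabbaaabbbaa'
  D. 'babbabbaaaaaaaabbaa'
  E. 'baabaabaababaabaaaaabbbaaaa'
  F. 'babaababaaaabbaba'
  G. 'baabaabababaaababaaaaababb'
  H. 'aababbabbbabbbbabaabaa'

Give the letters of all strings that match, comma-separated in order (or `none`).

C, H

A → no match
B → no match
C → match
D → no match
E → no match
F → no match
G → no match
H → match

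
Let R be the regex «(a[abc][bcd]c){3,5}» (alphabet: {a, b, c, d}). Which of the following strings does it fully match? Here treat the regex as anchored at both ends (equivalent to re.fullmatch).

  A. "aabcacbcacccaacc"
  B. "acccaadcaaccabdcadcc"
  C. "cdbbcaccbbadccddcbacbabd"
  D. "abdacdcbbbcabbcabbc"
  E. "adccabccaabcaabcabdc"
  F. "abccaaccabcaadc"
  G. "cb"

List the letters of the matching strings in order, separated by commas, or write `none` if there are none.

A

A → match
B → no match
C → no match — must start with "a"
D → no match
E → no match
F → no match
G → no match — must start with "a"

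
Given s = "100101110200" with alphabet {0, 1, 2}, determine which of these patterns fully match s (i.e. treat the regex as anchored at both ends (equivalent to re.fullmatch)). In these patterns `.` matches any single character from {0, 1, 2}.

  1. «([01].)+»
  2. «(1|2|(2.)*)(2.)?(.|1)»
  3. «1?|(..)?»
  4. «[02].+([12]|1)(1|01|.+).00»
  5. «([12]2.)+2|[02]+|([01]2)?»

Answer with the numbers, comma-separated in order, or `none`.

1

1 → match
2 → no match
3 → no match
4 → no match
5 → no match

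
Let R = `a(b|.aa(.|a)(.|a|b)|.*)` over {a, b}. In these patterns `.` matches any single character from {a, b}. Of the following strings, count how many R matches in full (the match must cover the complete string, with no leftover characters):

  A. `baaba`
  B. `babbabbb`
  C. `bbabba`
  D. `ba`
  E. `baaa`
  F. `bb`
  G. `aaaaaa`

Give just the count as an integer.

1

A → no match — must start with `a`
B → no match — must start with `a`
C → no match — must start with `a`
D → no match — must start with `a`
E → no match — must start with `a`
F → no match — must start with `a`
G → match
Total matched: 1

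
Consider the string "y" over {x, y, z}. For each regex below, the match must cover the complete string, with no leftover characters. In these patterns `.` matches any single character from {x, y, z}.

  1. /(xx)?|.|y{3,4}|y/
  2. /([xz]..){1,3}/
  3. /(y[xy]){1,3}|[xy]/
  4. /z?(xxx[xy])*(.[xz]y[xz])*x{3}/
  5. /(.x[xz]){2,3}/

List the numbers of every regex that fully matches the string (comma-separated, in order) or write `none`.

1 → match
2 → no match
3 → match
4 → no match — must end with "x"
5 → no match

1, 3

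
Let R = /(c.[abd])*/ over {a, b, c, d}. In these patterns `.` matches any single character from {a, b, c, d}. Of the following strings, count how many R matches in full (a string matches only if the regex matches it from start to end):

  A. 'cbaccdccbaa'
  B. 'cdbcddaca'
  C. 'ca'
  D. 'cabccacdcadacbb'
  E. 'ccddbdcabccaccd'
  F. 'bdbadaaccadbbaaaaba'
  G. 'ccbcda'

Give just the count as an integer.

1

A → no match
B → no match
C → no match
D → no match
E → no match
F → no match
G → match
Total matched: 1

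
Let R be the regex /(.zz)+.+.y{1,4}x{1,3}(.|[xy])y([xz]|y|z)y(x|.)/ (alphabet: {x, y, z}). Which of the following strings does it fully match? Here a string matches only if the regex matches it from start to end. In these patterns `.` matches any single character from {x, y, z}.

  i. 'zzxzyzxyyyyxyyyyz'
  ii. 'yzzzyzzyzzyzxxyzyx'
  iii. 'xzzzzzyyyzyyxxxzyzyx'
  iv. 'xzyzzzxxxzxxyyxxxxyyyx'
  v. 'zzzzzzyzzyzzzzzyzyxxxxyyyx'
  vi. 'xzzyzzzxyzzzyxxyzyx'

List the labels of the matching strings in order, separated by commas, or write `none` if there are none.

iii, v, vi

i → no match
ii → no match
iii → match
iv → no match
v → match
vi → match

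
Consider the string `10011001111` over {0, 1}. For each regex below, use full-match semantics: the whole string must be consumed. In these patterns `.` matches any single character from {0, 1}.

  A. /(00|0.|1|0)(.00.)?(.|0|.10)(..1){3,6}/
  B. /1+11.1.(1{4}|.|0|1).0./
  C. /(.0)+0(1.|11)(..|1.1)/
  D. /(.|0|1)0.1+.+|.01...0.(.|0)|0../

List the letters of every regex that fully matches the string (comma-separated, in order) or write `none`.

A → match
B → no match
C → no match
D → match

A, D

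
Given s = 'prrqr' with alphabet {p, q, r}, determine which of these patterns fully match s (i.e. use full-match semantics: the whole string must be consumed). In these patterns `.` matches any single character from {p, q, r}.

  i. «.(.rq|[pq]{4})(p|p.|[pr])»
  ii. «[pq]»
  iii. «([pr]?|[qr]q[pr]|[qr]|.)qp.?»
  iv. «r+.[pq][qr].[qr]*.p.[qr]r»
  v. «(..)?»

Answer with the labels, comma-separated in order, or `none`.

i → match
ii → no match
iii → no match
iv → no match — must start with 'r'
v → no match

i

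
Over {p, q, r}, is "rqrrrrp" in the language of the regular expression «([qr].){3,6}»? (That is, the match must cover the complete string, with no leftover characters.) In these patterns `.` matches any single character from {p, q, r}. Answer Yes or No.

No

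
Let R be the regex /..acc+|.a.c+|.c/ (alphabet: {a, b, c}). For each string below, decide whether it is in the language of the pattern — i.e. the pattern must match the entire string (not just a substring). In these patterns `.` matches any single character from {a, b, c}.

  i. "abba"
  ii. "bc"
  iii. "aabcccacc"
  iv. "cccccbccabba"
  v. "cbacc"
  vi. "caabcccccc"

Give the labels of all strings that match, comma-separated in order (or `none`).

i → no match — must end with "c"
ii → match
iii → no match
iv → no match — must end with "c"
v → match
vi → no match

ii, v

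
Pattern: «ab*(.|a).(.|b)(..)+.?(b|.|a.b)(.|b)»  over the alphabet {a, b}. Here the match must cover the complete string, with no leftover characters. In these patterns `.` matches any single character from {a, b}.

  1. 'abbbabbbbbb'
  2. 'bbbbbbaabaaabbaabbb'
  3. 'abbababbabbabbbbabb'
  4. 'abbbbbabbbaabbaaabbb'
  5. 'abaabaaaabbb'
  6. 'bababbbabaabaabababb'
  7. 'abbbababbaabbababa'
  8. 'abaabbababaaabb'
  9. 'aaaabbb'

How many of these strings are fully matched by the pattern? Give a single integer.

1 → match
2 → no match — must start with 'a'
3 → match
4 → match
5 → match
6 → no match — must start with 'a'
7 → match
8 → match
9 → no match
Total matched: 6

6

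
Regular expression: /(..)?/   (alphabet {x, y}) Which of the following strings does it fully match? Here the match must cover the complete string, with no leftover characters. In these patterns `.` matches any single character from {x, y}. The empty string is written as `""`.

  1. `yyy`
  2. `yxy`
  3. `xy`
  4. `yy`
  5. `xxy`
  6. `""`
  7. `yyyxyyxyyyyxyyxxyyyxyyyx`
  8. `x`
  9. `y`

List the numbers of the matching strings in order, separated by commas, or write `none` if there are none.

1 → no match
2 → no match
3 → match
4 → match
5 → no match
6 → match
7 → no match
8 → no match
9 → no match

3, 4, 6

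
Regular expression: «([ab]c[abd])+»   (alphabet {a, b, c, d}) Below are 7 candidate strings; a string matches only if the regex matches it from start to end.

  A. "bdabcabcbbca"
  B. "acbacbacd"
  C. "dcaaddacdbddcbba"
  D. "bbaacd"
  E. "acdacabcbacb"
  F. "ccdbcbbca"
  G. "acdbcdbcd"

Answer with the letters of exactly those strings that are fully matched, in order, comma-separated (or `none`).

B, E, G

A → no match
B → match
C → no match
D → no match
E → match
F → no match
G → match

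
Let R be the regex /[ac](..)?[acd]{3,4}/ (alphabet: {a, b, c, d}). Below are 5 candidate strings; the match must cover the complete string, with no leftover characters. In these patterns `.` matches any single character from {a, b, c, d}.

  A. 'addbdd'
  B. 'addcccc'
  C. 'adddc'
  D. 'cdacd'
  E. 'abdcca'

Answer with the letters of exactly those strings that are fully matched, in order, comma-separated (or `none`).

B, C, D, E

A → no match
B → match
C → match
D → match
E → match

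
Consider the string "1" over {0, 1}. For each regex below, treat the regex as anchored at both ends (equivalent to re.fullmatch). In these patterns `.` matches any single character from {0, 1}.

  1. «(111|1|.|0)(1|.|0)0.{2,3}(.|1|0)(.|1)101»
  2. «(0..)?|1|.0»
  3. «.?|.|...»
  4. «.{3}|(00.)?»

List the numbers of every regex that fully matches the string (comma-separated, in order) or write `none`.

1 → no match — must end with "101"
2 → match
3 → match
4 → no match

2, 3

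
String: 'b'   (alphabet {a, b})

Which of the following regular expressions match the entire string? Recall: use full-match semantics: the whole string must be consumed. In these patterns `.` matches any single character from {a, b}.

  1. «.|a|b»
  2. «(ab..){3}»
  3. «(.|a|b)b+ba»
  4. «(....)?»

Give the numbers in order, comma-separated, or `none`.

1

1 → match
2 → no match — must start with 'ab'
3 → no match — must end with 'bba'
4 → no match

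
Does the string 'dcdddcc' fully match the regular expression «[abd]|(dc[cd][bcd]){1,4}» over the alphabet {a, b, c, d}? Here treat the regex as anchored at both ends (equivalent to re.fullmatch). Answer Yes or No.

No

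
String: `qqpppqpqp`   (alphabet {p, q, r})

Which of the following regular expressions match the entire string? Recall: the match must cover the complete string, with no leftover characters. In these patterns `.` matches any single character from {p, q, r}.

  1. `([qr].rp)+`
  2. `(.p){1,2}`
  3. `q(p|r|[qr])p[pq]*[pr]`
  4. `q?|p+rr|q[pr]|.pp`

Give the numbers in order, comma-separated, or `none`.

3

1 → no match — must end with `rp`
2 → no match
3 → match
4 → no match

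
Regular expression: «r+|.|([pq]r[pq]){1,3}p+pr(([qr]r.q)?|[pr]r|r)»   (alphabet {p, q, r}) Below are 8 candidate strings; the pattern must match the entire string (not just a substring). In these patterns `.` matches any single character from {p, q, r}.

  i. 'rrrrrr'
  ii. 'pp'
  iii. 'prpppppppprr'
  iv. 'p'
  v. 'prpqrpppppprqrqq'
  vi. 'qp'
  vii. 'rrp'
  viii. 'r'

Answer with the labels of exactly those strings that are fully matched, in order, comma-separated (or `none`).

i, iii, iv, v, viii

i. 'rrrrrr' → match
ii. 'pp' → no match
iii. 'prpppppppprr' → match
iv. 'p' → match
v → match
vi. 'qp' → no match
vii. 'rrp' → no match
viii. 'r' → match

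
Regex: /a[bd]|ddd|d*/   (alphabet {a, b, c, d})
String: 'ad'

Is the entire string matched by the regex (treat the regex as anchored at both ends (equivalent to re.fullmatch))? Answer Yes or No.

Yes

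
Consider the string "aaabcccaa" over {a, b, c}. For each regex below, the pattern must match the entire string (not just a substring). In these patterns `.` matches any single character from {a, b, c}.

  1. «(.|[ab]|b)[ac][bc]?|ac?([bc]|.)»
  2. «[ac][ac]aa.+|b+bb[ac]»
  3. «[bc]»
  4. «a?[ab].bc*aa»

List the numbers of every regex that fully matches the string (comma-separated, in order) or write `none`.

1 → no match
2 → no match
3 → no match
4 → match

4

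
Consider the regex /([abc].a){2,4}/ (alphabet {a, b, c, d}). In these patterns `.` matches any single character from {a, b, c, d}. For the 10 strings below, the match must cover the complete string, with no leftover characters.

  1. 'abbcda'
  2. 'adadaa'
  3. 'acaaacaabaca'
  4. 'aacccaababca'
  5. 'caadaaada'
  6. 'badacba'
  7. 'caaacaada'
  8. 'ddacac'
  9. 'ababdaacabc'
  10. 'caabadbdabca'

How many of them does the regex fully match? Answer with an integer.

1 → no match
2 → no match
3 → no match
4 → no match
5 → no match
6 → no match
7 → match
8 → no match — must end with 'a'
9 → no match — must end with 'a'
10 → no match
Total matched: 1

1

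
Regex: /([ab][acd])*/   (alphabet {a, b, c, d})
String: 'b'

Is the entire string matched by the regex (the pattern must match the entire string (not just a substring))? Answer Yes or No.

No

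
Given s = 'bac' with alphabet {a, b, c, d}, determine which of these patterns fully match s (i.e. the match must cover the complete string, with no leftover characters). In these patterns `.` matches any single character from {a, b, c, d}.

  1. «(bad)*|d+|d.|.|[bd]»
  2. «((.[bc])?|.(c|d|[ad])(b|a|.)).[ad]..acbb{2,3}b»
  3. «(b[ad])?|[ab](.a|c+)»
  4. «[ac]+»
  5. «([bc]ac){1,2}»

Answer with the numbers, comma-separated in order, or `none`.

1 → no match
2 → no match — must end with 'bb'
3 → no match
4 → no match
5 → match

5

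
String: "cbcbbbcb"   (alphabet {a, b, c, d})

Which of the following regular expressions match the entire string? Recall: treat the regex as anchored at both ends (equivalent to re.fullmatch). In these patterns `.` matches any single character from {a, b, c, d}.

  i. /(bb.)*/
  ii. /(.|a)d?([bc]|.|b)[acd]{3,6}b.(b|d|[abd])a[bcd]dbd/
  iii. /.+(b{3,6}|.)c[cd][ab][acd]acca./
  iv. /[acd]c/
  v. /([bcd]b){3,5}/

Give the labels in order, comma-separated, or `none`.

i → no match
ii → no match — must end with "dbd"
iii → no match
iv → no match — must end with "c"
v → match

v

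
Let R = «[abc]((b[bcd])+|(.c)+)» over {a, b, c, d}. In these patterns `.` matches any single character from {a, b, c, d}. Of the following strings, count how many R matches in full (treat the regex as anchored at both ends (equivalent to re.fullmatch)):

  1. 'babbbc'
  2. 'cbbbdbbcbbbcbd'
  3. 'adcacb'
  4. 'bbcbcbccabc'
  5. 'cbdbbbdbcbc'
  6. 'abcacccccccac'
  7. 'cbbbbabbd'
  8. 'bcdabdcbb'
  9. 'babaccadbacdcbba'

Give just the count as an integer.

2

1 → no match
2 → no match
3 → no match
4 → no match
5 → match
6 → match
7 → no match
8 → no match
9 → no match
Total matched: 2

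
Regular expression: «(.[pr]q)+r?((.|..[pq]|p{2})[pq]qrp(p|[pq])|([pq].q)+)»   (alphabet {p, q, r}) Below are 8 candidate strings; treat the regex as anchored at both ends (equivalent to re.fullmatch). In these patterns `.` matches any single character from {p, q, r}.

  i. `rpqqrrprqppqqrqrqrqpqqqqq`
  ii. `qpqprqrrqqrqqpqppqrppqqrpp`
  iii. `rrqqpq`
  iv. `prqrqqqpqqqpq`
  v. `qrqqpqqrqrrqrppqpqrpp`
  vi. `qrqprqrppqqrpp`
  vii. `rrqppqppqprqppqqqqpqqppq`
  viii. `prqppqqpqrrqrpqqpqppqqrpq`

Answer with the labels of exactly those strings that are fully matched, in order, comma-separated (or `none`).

i → no match
ii → match
iii. `rrqqpq` → match
iv → match
v → match
vi → match
vii → match
viii → match

ii, iii, iv, v, vi, vii, viii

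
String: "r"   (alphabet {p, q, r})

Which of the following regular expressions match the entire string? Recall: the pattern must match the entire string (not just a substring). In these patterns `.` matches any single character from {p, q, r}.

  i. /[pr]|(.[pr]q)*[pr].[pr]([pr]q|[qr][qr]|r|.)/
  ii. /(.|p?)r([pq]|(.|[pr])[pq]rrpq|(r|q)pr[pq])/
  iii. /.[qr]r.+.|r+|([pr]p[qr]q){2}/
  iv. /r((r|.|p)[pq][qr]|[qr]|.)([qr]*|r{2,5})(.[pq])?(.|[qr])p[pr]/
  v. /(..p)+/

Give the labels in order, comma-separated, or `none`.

i, iii

i → match
ii → no match
iii → match
iv → no match
v → no match — must end with "p"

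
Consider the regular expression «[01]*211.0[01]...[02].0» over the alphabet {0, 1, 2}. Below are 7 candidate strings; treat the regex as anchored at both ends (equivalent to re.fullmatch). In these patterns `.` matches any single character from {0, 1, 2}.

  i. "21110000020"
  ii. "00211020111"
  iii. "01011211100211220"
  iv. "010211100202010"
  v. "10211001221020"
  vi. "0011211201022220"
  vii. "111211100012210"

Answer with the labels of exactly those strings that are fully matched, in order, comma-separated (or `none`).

iii, iv, v, vi, vii

i → no match
ii → no match — must end with "0"
iii → match
iv → match
v → match
vi → match
vii → match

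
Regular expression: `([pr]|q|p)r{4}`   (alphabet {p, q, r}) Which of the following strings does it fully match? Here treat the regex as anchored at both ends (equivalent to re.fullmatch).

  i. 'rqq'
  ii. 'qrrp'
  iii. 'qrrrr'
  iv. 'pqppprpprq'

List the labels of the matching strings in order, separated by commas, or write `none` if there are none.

i → no match — must end with 'r'
ii → no match — must end with 'r'
iii → match
iv → no match — must end with 'r'

iii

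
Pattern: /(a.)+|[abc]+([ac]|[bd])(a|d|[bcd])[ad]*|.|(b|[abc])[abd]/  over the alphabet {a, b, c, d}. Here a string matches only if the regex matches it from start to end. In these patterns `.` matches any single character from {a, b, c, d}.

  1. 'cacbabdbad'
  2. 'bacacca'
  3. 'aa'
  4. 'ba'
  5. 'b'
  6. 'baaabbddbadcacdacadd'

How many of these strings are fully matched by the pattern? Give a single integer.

1 → match
2 → match
3 → match
4 → match
5 → match
6 → no match
Total matched: 5

5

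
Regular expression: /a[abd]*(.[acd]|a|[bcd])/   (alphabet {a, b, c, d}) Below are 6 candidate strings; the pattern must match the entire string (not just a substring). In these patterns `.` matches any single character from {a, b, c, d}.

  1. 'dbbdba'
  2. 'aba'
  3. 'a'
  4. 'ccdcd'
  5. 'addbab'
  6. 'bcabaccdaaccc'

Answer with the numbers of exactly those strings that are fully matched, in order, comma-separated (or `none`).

2, 5

1 → no match — must start with 'a'
2 → match
3 → no match
4 → no match — must start with 'a'
5 → match
6 → no match — must start with 'a'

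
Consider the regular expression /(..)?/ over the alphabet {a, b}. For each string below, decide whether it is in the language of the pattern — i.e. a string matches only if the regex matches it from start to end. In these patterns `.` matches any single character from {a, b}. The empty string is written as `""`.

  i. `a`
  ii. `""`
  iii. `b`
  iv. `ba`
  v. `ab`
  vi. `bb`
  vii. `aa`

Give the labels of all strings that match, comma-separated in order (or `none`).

i → no match
ii → match
iii → no match
iv → match
v → match
vi → match
vii → match

ii, iv, v, vi, vii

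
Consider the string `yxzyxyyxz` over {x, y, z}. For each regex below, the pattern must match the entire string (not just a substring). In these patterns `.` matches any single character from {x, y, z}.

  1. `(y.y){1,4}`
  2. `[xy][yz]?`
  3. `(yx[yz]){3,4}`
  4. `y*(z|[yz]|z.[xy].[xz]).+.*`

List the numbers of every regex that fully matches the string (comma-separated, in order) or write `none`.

1 → no match — must end with `y`
2 → no match
3 → match
4 → match

3, 4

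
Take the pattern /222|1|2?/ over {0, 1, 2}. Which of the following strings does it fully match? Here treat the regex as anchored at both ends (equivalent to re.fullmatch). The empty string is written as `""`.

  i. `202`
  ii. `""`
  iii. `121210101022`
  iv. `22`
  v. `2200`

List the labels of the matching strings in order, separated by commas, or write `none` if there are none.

ii

i → no match
ii → match
iii → no match
iv → no match
v → no match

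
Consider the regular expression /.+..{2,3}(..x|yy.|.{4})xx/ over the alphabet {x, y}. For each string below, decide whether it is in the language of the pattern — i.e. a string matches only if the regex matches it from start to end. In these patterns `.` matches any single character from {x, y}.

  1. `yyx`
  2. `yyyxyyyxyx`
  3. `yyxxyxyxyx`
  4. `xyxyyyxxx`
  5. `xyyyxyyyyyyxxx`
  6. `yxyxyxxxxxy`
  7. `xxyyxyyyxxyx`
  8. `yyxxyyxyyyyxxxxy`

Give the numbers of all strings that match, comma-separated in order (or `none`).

1 → no match — must end with `xx`
2 → no match — must end with `xx`
3 → no match — must end with `xx`
4 → match
5 → match
6 → no match — must end with `xx`
7 → no match — must end with `xx`
8 → no match — must end with `xx`

4, 5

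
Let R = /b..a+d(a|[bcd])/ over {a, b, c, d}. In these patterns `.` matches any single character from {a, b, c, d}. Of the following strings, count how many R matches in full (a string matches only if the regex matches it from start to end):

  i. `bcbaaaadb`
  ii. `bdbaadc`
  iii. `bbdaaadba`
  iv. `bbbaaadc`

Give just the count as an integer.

3

i. `bcbaaaadb` → match
ii. `bdbaadc` → match
iii. `bbdaaadba` → no match
iv. `bbbaaadc` → match
Total matched: 3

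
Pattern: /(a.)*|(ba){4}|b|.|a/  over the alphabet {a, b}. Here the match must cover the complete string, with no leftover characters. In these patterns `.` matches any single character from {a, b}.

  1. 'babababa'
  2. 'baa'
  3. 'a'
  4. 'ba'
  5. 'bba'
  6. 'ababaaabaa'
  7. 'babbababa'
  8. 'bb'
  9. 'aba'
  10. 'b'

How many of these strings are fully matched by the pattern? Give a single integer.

1 → match
2 → no match
3 → match
4 → no match
5 → no match
6 → match
7 → no match
8 → no match
9 → no match
10 → match
Total matched: 4

4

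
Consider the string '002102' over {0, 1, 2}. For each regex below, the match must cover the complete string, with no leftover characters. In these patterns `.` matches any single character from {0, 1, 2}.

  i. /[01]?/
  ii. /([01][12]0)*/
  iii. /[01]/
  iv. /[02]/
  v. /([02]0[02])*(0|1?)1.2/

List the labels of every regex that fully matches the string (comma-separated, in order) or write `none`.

i → no match
ii → no match
iii → no match
iv → no match
v → match

v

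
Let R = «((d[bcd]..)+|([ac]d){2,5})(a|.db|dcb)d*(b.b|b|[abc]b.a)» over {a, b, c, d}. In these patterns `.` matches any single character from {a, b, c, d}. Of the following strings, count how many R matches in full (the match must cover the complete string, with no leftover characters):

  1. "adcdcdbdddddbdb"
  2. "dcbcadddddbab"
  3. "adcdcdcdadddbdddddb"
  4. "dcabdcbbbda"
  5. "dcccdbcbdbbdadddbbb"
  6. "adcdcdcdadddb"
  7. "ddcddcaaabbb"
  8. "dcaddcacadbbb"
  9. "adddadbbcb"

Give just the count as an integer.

8

1 → match
2 → match
3 → match
4 → match
5 → match
6 → match
7 → match
8 → match
9 → no match
Total matched: 8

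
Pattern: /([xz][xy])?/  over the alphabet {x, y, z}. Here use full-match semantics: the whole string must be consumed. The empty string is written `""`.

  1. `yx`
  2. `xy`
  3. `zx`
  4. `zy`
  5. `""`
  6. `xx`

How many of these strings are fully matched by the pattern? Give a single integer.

5

1 → no match
2 → match
3 → match
4 → match
5 → match
6 → match
Total matched: 5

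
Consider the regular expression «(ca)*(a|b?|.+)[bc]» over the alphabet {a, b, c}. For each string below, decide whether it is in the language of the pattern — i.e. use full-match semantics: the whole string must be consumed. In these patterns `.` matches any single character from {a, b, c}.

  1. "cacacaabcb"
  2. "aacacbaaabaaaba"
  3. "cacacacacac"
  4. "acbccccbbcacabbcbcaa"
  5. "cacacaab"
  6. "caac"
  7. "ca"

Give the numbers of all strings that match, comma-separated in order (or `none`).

1 → match
2 → no match
3 → match
4 → no match
5 → match
6 → match
7 → no match

1, 3, 5, 6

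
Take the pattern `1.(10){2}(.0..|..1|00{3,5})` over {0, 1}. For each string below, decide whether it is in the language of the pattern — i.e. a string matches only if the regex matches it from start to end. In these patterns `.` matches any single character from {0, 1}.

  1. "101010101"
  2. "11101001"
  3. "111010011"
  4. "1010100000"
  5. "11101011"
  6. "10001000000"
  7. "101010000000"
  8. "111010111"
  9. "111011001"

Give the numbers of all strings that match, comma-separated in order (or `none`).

1. "101010101" → match
2. "11101001" → no match
3. "111010011" → match
4. "1010100000" → match
5. "11101011" → no match
6. "10001000000" → no match
7. "101010000000" → match
8. "111010111" → match
9. "111011001" → no match

1, 3, 4, 7, 8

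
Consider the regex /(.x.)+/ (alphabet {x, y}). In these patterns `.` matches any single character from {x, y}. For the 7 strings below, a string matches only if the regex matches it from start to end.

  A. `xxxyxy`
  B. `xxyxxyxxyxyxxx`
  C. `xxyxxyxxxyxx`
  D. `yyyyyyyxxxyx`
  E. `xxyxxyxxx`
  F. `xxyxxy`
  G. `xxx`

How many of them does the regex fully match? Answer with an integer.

A → match
B → no match
C → match
D → no match
E → match
F → match
G → match
Total matched: 5

5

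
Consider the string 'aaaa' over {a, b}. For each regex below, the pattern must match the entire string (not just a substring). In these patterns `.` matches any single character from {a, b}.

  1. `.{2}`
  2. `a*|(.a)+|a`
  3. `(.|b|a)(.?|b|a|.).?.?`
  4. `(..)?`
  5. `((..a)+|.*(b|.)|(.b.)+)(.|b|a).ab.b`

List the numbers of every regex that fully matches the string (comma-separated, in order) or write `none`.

1 → no match
2 → match
3 → match
4 → no match
5 → no match — must end with 'b'

2, 3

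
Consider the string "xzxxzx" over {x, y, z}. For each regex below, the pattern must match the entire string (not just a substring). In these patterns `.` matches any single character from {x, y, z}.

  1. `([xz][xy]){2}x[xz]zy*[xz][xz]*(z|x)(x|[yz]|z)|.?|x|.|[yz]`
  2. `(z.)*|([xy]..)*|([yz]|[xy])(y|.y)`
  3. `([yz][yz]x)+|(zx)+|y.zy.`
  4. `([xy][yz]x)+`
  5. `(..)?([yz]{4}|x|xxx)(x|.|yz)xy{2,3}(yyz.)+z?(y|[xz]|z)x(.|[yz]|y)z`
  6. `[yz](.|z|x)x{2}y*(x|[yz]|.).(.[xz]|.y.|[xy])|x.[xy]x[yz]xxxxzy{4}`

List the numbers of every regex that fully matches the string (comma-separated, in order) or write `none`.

2, 4

1 → no match
2 → match
3 → no match
4 → match
5 → no match — must end with "z"
6 → no match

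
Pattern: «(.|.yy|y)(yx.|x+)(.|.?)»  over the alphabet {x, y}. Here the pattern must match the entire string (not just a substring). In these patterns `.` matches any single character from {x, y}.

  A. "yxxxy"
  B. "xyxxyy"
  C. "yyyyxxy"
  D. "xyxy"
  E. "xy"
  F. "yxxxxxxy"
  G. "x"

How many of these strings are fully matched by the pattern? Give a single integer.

A. "yxxxy" → match
B. "xyxxyy" → no match
C. "yyyyxxy" → match
D. "xyxy" → match
E. "xy" → no match
F. "yxxxxxxy" → match
G. "x" → no match
Total matched: 4

4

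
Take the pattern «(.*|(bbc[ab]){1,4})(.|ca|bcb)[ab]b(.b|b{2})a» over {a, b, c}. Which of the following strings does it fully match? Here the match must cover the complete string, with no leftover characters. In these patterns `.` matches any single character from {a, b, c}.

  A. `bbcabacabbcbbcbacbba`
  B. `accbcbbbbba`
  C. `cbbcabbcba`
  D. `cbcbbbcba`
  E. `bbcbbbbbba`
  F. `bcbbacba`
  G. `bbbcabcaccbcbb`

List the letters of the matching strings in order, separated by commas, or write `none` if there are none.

A → no match
B → match
C → match
D → match
E → match
F → no match
G → no match — must end with `ba`

B, C, D, E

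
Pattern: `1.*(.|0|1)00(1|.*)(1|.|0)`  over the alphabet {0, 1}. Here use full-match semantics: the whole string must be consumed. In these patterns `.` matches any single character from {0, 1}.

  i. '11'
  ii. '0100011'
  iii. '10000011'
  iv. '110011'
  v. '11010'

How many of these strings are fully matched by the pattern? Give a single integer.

i. '11' → no match
ii. '0100011' → no match — must start with '1'
iii. '10000011' → match
iv. '110011' → match
v. '11010' → no match
Total matched: 2

2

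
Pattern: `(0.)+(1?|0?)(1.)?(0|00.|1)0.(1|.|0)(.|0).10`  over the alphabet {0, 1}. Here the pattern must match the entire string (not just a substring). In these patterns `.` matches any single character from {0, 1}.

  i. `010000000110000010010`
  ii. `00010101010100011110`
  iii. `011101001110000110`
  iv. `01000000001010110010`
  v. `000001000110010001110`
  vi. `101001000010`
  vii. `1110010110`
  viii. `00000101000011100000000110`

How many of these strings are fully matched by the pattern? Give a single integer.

i → match
ii → match
iii → no match
iv → match
v → match
vi. `101001000010` → no match — must start with `0`
vii. `1110010110` → no match — must start with `0`
viii → no match
Total matched: 4

4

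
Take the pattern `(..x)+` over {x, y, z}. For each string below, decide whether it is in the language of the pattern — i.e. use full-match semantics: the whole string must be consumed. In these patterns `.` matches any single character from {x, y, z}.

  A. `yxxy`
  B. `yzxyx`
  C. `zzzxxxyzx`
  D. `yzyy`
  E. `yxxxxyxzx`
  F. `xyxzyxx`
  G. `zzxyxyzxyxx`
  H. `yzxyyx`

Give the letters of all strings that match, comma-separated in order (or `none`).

A → no match — must end with `x`
B → no match
C → no match
D → no match — must end with `x`
E → no match
F → no match
G → no match
H → match

H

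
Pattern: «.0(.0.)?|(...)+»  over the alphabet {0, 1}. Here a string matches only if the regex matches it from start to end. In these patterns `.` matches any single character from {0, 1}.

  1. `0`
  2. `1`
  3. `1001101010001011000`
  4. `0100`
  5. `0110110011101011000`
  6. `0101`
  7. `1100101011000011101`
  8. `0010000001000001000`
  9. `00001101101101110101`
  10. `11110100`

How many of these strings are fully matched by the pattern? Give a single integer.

0

1 → no match
2 → no match
3 → no match
4 → no match
5 → no match
6 → no match
7 → no match
8 → no match
9 → no match
10 → no match
Total matched: 0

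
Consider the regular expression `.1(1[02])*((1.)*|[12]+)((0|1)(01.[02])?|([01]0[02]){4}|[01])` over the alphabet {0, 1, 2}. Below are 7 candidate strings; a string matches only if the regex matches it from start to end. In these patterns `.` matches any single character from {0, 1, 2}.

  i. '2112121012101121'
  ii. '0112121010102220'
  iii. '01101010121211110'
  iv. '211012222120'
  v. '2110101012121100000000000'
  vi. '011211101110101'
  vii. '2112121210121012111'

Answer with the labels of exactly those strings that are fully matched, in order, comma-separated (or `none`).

i → match
ii → match
iii → match
iv → match
v → match
vi → match
vii → match

i, ii, iii, iv, v, vi, vii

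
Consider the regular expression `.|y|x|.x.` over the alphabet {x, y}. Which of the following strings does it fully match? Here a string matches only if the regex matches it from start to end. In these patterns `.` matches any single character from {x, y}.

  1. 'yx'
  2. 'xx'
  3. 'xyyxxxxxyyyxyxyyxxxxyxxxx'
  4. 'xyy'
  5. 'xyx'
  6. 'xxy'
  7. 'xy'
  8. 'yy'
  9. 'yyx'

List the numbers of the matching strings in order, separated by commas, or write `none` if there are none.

1 → no match
2 → no match
3 → no match
4 → no match
5 → no match
6 → match
7 → no match
8 → no match
9 → no match

6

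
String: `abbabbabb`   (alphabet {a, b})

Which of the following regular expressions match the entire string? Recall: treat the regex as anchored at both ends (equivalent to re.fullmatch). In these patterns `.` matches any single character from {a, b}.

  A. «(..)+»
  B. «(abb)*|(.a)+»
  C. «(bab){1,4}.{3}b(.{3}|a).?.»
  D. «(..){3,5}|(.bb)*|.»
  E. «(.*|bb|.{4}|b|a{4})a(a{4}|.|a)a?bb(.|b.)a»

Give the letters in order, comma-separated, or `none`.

B, D

A → no match
B → match
C → no match — must start with `bab`
D → match
E → no match — must end with `a`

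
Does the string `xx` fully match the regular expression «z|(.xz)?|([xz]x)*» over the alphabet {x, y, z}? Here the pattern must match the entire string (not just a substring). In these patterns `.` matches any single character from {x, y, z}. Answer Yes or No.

Yes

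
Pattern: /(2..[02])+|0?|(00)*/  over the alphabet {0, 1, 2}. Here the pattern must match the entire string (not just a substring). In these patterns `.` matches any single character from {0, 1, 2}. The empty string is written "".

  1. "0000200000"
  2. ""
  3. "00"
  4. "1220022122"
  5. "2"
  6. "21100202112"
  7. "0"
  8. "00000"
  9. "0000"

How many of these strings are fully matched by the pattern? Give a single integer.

4

1. "0000200000" → no match
2. "" → match
3. "00" → match
4. "1220022122" → no match
5. "2" → no match
6. "21100202112" → no match
7. "0" → match
8. "00000" → no match
9. "0000" → match
Total matched: 4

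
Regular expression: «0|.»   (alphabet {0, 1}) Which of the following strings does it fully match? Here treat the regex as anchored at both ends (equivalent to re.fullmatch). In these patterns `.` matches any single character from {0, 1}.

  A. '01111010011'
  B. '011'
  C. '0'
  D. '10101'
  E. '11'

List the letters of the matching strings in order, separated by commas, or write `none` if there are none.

A → no match
B → no match
C → match
D → no match
E → no match

C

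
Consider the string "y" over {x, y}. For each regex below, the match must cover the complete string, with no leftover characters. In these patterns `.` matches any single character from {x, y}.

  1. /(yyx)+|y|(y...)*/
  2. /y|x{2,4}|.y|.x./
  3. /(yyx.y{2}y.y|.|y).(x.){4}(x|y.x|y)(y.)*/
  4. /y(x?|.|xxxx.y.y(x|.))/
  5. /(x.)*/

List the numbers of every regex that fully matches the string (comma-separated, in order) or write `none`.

1 → match
2 → match
3 → no match
4 → match
5 → no match

1, 2, 4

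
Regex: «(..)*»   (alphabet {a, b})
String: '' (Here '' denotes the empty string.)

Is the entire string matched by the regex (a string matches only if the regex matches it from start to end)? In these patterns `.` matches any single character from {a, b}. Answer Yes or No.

Yes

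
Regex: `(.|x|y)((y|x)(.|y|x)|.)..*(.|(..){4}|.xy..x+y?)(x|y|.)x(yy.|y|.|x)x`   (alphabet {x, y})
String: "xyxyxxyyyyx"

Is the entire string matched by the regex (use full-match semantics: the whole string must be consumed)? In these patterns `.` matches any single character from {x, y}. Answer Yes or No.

No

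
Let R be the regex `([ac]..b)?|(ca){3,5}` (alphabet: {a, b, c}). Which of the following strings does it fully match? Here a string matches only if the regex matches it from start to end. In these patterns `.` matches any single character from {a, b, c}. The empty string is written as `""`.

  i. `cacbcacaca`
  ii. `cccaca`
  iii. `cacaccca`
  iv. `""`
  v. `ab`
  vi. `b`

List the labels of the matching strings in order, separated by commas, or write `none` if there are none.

iv

i. `cacbcacaca` → no match
ii. `cccaca` → no match
iii. `cacaccca` → no match
iv. `""` → match
v. `ab` → no match
vi. `b` → no match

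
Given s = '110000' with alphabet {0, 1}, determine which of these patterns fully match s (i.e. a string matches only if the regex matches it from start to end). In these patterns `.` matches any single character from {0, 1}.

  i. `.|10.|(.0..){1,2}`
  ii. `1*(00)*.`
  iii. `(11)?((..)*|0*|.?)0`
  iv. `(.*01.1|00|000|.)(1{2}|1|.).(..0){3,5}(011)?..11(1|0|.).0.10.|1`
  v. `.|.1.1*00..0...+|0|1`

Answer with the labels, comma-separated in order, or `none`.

iii

i → no match
ii → no match
iii → match
iv → no match
v → no match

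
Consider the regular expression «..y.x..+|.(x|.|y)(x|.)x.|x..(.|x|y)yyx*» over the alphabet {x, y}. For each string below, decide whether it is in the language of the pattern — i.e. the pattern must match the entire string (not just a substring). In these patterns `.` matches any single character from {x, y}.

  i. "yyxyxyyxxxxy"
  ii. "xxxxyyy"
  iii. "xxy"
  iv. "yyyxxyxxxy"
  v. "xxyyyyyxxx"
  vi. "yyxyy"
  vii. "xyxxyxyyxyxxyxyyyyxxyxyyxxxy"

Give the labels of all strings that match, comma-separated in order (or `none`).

iv

i → no match
ii → no match
iii → no match
iv → match
v → no match
vi → no match
vii → no match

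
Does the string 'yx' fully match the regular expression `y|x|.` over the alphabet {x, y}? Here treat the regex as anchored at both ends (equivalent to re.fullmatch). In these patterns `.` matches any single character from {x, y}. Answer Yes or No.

No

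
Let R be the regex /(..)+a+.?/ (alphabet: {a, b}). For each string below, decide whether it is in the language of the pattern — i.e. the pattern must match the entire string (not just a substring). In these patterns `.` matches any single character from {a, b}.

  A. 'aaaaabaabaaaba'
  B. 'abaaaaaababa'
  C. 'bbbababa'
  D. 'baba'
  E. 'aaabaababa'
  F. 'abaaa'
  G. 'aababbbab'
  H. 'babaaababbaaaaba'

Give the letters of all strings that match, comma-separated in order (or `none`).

A → no match
B → no match
C → no match
D → no match
E → no match
F → match
G → no match
H → no match

F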